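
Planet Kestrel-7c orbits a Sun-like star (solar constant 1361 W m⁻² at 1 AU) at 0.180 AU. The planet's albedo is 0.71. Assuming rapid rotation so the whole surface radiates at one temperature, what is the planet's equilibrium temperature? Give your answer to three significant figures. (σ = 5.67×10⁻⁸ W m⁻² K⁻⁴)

T_eq ≈ 481 K

Flux at 0.180 AU: S = 1361/0.180² = 4.20×10⁴ W m⁻².
Energy balance: absorbed = emitted ⇒ πR²·S(1−A) = 4πR²·σT_eq⁴, so T_eq⁴ = S(1−A)/(4σ).
T_eq = [4.20×10⁴ × 0.29 / (4 × 5.67×10⁻⁸)]^(1/4) = (5.37×10¹⁰)^(1/4) = 481 K.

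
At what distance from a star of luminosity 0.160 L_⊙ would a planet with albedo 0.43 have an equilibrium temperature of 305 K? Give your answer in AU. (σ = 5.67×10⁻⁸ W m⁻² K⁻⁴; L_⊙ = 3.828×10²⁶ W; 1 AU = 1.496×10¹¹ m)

d ≈ 0.251 AU

L = 0.160 × 3.828×10²⁶ = 6.12×10²⁵ W.
From T_eq⁴ = L(1−A)/(16πσd²): d = √[L(1−A)/(16πσT_eq⁴)].
d = √[6.12×10²⁵ × 0.57 / (16π × 5.67×10⁻⁸ × (305)⁴)] = 3.76×10¹⁰ m = 0.251 AU.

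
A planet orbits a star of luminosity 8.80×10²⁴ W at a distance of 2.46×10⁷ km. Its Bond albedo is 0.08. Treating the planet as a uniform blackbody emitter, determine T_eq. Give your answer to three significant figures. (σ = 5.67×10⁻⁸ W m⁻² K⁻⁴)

d = 2.46×10⁷ km = 2.46×10¹⁰ m.
Flux: S = L/(4πd²) = 8.80×10²⁴/(4π×(2.46×10¹⁰)²) = 1160 W m⁻².
Energy balance: absorbed = emitted ⇒ πR²·S(1−A) = 4πR²·σT_eq⁴, so T_eq⁴ = S(1−A)/(4σ).
T_eq = [1160 × 0.92 / (4 × 5.67×10⁻⁸)]^(1/4) = (4.69×10⁹)^(1/4) = 262 K.

T_eq ≈ 262 K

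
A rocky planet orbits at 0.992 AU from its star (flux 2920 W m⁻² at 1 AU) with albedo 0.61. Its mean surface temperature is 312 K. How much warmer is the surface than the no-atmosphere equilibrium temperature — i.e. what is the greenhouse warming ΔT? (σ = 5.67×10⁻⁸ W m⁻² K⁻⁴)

S = 2920/0.992² = 2967 W m⁻².
T_eq = [S(1−A)/(4σ)]^(1/4) = [2967×0.39/(4×5.67×10⁻⁸)]^(1/4) = 267.3 K.
ΔT = T_surf − T_eq = 312 − 267.3.

ΔT ≈ 44.7 K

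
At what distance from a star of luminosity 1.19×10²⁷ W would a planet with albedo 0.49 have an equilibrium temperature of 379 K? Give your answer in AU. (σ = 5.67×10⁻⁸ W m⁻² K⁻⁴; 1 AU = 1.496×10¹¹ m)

d ≈ 0.679 AU

From T_eq⁴ = L(1−A)/(16πσd²): d = √[L(1−A)/(16πσT_eq⁴)].
d = √[1.19×10²⁷ × 0.51 / (16π × 5.67×10⁻⁸ × (379)⁴)] = 1.02×10¹¹ m = 0.679 AU.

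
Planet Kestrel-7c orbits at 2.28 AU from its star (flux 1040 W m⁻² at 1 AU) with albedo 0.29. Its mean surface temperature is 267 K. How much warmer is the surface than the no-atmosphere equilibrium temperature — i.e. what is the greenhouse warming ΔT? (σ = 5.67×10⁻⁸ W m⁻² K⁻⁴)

S = 1040/2.28² = 200.1 W m⁻².
T_eq = [S(1−A)/(4σ)]^(1/4) = [200.1×0.71/(4×5.67×10⁻⁸)]^(1/4) = 158.2 K.
ΔT = T_surf − T_eq = 267 − 158.2.

ΔT ≈ 108.8 K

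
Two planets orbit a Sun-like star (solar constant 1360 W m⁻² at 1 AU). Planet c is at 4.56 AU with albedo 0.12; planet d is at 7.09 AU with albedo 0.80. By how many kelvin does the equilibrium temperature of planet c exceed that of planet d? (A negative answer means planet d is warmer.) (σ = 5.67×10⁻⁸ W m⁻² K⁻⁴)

ΔT ≈ 56.3 K

T_eq = [S₀(1−A)/(4σd²)]^(1/4), so T ∝ (1−A)^(1/4) / √d.
T₁ = [1360×0.88/(4×5.67×10⁻⁸×4.56²)]^(1/4) = 126.22 K.
T₂ = [1360×0.20/(4×5.67×10⁻⁸×7.09²)]^(1/4) = 69.89 K.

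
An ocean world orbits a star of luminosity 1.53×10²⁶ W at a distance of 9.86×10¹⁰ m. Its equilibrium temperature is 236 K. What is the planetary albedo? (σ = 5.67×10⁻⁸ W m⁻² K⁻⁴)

A ≈ 0.44

Flux: S = L/(4πd²) = 1.53×10²⁶/(4π×(9.86×10¹⁰)²) = 1250 W m⁻².
From T_eq⁴ = S(1−A)/(4σ): 1−A = 4σT_eq⁴/S.
1−A = 4 × 5.67×10⁻⁸ × (236)⁴ / 1250 = 0.562.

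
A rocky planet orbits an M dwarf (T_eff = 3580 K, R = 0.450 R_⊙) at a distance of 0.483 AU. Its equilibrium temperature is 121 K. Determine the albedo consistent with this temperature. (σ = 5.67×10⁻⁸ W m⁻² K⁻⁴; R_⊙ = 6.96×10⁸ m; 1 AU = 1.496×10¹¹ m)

A ≈ 0.72

R_⋆ = 0.450 × 6.96×10⁸ = 3.13×10⁸ m.
d = 0.483 AU = 7.23×10¹⁰ m.
L = 4πR_⋆²σT_⋆⁴ = 4π(3.13×10⁸)² × 5.67×10⁻⁸ × (3580)⁴ = 1.15×10²⁵ W.
S = L/(4πd²) = 175 W m⁻².
From T_eq⁴ = S(1−A)/(4σ): 1−A = 4σT_eq⁴/S.
1−A = 4 × 5.67×10⁻⁸ × (121)⁴ / 175 = 0.278.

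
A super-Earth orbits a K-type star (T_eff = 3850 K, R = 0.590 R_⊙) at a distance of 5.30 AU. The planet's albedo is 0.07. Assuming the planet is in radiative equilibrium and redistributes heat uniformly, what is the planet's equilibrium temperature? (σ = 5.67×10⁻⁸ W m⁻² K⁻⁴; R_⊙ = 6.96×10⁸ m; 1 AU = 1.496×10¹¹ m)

R_⋆ = 0.590 × 6.96×10⁸ = 4.11×10⁸ m.
d = 5.30 AU = 7.93×10¹¹ m.
L = 4πR_⋆²σT_⋆⁴ = 4π(4.11×10⁸)² × 5.67×10⁻⁸ × (3850)⁴ = 2.64×10²⁵ W.
S = L/(4πd²) = 3.34 W m⁻².
Energy balance: absorbed = emitted ⇒ πR²·S(1−A) = 4πR²·σT_eq⁴, so T_eq⁴ = S(1−A)/(4σ).
T_eq = [3.34 × 0.93 / (4 × 5.67×10⁻⁸)]^(1/4) = (1.37×10⁷)^(1/4) = 60.8 K.

T_eq ≈ 60.8 K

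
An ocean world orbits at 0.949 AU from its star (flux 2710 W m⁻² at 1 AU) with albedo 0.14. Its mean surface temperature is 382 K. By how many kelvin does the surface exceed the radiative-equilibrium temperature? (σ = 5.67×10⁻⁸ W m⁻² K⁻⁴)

ΔT ≈ 55.2 K

S = 2710/0.949² = 3009 W m⁻².
T_eq = [S(1−A)/(4σ)]^(1/4) = [3009×0.86/(4×5.67×10⁻⁸)]^(1/4) = 326.8 K.
ΔT = T_surf − T_eq = 382 − 326.8.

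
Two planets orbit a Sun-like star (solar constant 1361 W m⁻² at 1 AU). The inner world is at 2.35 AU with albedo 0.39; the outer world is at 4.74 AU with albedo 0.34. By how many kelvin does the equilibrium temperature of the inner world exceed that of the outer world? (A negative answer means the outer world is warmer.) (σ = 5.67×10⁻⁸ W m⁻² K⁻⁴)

T_eq = [S₀(1−A)/(4σd²)]^(1/4), so T ∝ (1−A)^(1/4) / √d.
T₁ = [1361×0.61/(4×5.67×10⁻⁸×2.35²)]^(1/4) = 160.45 K.
T₂ = [1361×0.66/(4×5.67×10⁻⁸×4.74²)]^(1/4) = 115.23 K.

ΔT ≈ 45.2 K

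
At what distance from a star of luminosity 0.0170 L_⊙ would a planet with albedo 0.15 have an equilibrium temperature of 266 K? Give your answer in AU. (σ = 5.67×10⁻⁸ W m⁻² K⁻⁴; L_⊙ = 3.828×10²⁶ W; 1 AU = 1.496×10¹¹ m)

L = 0.0170 × 3.828×10²⁶ = 6.51×10²⁴ W.
From T_eq⁴ = L(1−A)/(16πσd²): d = √[L(1−A)/(16πσT_eq⁴)].
d = √[6.51×10²⁴ × 0.85 / (16π × 5.67×10⁻⁸ × (266)⁴)] = 1.97×10¹⁰ m = 0.132 AU.

d ≈ 0.132 AU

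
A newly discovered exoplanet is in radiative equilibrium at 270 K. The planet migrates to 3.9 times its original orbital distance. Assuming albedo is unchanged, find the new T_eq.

T_eq ≈ 137 K

T_eq ∝ L^(1/4) · d^(−1/2).
T′ = 270 / 3.9^(1/2) = 137 K.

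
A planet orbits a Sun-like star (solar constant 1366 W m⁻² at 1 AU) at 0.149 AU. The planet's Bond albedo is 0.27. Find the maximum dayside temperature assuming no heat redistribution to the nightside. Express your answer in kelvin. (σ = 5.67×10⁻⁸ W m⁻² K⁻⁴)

Flux at 0.149 AU: S = 1366/0.149² = 6.15×10⁴ W m⁻².
With no redistribution each surface element balances locally: S(1−A) = σT⁴.
T = [6.15×10⁴ × 0.73 / 5.67×10⁻⁸]^(1/4) = (7.92×10¹¹)^(1/4) = 943 K.

T_ss ≈ 943 K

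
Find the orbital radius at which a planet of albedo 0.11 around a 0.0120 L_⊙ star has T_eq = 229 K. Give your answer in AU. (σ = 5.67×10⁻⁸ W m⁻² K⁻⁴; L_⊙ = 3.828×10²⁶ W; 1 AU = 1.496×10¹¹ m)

d ≈ 0.153 AU

L = 0.0120 × 3.828×10²⁶ = 4.59×10²⁴ W.
From T_eq⁴ = L(1−A)/(16πσd²): d = √[L(1−A)/(16πσT_eq⁴)].
d = √[4.59×10²⁴ × 0.89 / (16π × 5.67×10⁻⁸ × (229)⁴)] = 2.28×10¹⁰ m = 0.153 AU.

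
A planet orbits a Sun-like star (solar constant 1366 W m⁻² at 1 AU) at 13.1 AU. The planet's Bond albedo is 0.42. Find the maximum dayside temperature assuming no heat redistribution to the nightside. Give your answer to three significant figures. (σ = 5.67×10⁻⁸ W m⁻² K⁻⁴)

Flux at 13.1 AU: S = 1366/13.1² = 7.96 W m⁻².
With no redistribution each surface element balances locally: S(1−A) = σT⁴.
T = [7.96 × 0.58 / 5.67×10⁻⁸]^(1/4) = (8.14×10⁷)^(1/4) = 95.0 K.

T_ss ≈ 95.0 K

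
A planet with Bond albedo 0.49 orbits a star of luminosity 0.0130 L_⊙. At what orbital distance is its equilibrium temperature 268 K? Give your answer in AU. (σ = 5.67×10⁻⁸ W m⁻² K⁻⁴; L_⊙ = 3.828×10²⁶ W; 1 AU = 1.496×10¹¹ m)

L = 0.0130 × 3.828×10²⁶ = 4.98×10²⁴ W.
From T_eq⁴ = L(1−A)/(16πσd²): d = √[L(1−A)/(16πσT_eq⁴)].
d = √[4.98×10²⁴ × 0.51 / (16π × 5.67×10⁻⁸ × (268)⁴)] = 1.31×10¹⁰ m = 0.0878 AU.

d ≈ 0.0878 AU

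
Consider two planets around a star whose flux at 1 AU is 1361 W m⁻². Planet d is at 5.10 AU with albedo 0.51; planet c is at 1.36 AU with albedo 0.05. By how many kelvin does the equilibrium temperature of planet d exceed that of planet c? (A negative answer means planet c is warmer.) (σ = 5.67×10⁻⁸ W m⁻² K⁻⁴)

T_eq = [S₀(1−A)/(4σd²)]^(1/4), so T ∝ (1−A)^(1/4) / √d.
T₁ = [1361×0.49/(4×5.67×10⁻⁸×5.10²)]^(1/4) = 103.11 K.
T₂ = [1361×0.95/(4×5.67×10⁻⁸×1.36²)]^(1/4) = 235.62 K.

ΔT ≈ -132.5 K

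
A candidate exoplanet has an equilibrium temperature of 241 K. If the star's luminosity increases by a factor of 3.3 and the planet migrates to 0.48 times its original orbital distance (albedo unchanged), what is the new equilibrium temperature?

T_eq ∝ L^(1/4) · d^(−1/2).
T′ = 241 × 3.3^(1/4) / 0.48^(1/2) = 469 K.

T_eq ≈ 469 K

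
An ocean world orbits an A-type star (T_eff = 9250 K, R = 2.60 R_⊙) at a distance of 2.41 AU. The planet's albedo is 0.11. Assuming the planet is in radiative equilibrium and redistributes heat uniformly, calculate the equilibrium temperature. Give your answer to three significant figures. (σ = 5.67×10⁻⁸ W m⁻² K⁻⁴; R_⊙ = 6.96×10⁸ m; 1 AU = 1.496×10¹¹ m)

R_⋆ = 2.60 × 6.96×10⁸ = 1.81×10⁹ m.
d = 2.41 AU = 3.61×10¹¹ m.
L = 4πR_⋆²σT_⋆⁴ = 4π(1.81×10⁹)² × 5.67×10⁻⁸ × (9250)⁴ = 1.71×10²⁸ W.
S = L/(4πd²) = 1.05×10⁴ W m⁻².
Energy balance: absorbed = emitted ⇒ πR²·S(1−A) = 4πR²·σT_eq⁴, so T_eq⁴ = S(1−A)/(4σ).
T_eq = [1.05×10⁴ × 0.89 / (4 × 5.67×10⁻⁸)]^(1/4) = (4.10×10¹⁰)^(1/4) = 450 K.

T_eq ≈ 450 K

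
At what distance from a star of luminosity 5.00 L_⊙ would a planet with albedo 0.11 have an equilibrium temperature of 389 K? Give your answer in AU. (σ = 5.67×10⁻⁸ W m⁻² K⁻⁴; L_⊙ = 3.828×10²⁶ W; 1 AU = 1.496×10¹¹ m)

d ≈ 1.08 AU

L = 5.00 × 3.828×10²⁶ = 1.91×10²⁷ W.
From T_eq⁴ = L(1−A)/(16πσd²): d = √[L(1−A)/(16πσT_eq⁴)].
d = √[1.91×10²⁷ × 0.89 / (16π × 5.67×10⁻⁸ × (389)⁴)] = 1.62×10¹¹ m = 1.08 AU.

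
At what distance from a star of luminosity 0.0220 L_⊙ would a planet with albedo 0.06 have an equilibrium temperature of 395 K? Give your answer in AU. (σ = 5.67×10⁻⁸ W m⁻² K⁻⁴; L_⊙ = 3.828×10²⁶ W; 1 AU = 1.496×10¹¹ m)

d ≈ 0.0714 AU

L = 0.0220 × 3.828×10²⁶ = 8.42×10²⁴ W.
From T_eq⁴ = L(1−A)/(16πσd²): d = √[L(1−A)/(16πσT_eq⁴)].
d = √[8.42×10²⁴ × 0.94 / (16π × 5.67×10⁻⁸ × (395)⁴)] = 1.07×10¹⁰ m = 0.0714 AU.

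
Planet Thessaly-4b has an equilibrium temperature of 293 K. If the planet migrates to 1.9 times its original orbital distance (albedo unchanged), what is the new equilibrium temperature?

T_eq ∝ L^(1/4) · d^(−1/2).
T′ = 293 / 1.9^(1/2) = 213 K.

T_eq ≈ 213 K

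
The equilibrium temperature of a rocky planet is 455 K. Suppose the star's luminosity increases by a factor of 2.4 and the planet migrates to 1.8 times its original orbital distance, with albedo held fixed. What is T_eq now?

T_eq ≈ 422 K

T_eq ∝ L^(1/4) · d^(−1/2).
T′ = 455 × 2.4^(1/4) / 1.8^(1/2) = 422 K.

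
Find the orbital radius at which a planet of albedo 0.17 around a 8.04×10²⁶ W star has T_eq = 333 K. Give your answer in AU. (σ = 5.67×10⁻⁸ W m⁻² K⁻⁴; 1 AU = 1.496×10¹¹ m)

d ≈ 0.922 AU

From T_eq⁴ = L(1−A)/(16πσd²): d = √[L(1−A)/(16πσT_eq⁴)].
d = √[8.04×10²⁶ × 0.83 / (16π × 5.67×10⁻⁸ × (333)⁴)] = 1.38×10¹¹ m = 0.922 AU.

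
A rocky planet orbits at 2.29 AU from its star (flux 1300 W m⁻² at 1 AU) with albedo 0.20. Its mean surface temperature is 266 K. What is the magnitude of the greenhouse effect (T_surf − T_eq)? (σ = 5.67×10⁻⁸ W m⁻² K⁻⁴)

S = 1300/2.29² = 247.9 W m⁻².
T_eq = [S(1−A)/(4σ)]^(1/4) = [247.9×0.80/(4×5.67×10⁻⁸)]^(1/4) = 172.0 K.
ΔT = T_surf − T_eq = 266 − 172.0.

ΔT ≈ 94.0 K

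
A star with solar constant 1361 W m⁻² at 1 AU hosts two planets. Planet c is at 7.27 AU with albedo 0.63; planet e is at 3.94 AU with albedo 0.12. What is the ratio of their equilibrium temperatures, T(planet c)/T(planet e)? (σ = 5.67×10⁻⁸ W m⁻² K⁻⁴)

T_eq = [S₀(1−A)/(4σd²)]^(1/4), so T ∝ (1−A)^(1/4) / √d.
T₁ = [1361×0.37/(4×5.67×10⁻⁸×7.27²)]^(1/4) = 80.51 K.
T₂ = [1361×0.88/(4×5.67×10⁻⁸×3.94²)]^(1/4) = 135.81 K.

T₁/T₂ ≈ 0.593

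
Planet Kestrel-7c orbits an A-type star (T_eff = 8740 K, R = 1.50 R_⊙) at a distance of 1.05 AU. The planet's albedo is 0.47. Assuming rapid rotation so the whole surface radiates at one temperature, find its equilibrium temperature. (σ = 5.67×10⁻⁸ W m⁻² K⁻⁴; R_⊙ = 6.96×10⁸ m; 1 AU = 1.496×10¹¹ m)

R_⋆ = 1.50 × 6.96×10⁸ = 1.04×10⁹ m.
d = 1.05 AU = 1.57×10¹¹ m.
L = 4πR_⋆²σT_⋆⁴ = 4π(1.04×10⁹)² × 5.67×10⁻⁸ × (8740)⁴ = 4.53×10²⁷ W.
S = L/(4πd²) = 1.46×10⁴ W m⁻².
Energy balance: absorbed = emitted ⇒ πR²·S(1−A) = 4πR²·σT_eq⁴, so T_eq⁴ = S(1−A)/(4σ).
T_eq = [1.46×10⁴ × 0.53 / (4 × 5.67×10⁻⁸)]^(1/4) = (3.42×10¹⁰)^(1/4) = 430 K.

T_eq ≈ 430 K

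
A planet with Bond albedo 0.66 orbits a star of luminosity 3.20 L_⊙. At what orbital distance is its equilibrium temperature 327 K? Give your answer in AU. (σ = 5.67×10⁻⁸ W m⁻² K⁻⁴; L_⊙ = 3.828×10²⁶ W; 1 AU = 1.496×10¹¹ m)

L = 3.20 × 3.828×10²⁶ = 1.22×10²⁷ W.
From T_eq⁴ = L(1−A)/(16πσd²): d = √[L(1−A)/(16πσT_eq⁴)].
d = √[1.22×10²⁷ × 0.34 / (16π × 5.67×10⁻⁸ × (327)⁴)] = 1.13×10¹¹ m = 0.756 AU.

d ≈ 0.756 AU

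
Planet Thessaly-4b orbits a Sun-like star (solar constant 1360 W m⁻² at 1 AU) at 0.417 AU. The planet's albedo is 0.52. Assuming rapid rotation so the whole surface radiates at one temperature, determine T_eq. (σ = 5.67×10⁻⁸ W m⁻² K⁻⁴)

Flux at 0.417 AU: S = 1360/0.417² = 7820 W m⁻².
Energy balance: absorbed = emitted ⇒ πR²·S(1−A) = 4πR²·σT_eq⁴, so T_eq⁴ = S(1−A)/(4σ).
T_eq = [7820 × 0.48 / (4 × 5.67×10⁻⁸)]^(1/4) = (1.66×10¹⁰)^(1/4) = 359 K.

T_eq ≈ 359 K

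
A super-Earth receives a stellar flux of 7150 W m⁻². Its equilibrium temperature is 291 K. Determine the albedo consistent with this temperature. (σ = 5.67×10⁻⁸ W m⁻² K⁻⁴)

A ≈ 0.77

From T_eq⁴ = S(1−A)/(4σ): 1−A = 4σT_eq⁴/S.
1−A = 4 × 5.67×10⁻⁸ × (291)⁴ / 7150 = 0.227.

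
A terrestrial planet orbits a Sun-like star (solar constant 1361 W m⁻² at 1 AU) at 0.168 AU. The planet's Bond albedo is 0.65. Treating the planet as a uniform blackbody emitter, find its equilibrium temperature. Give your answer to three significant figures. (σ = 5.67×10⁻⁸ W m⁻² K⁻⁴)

Flux at 0.168 AU: S = 1361/0.168² = 4.82×10⁴ W m⁻².
Energy balance: absorbed = emitted ⇒ πR²·S(1−A) = 4πR²·σT_eq⁴, so T_eq⁴ = S(1−A)/(4σ).
T_eq = [4.82×10⁴ × 0.35 / (4 × 5.67×10⁻⁸)]^(1/4) = (7.44×10¹⁰)^(1/4) = 522 K.

T_eq ≈ 522 K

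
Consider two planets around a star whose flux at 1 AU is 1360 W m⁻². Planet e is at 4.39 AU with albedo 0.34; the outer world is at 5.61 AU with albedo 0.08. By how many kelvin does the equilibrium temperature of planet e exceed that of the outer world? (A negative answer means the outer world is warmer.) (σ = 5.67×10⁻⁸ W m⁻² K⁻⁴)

T_eq = [S₀(1−A)/(4σd²)]^(1/4), so T ∝ (1−A)^(1/4) / √d.
T₁ = [1360×0.66/(4×5.67×10⁻⁸×4.39²)]^(1/4) = 119.71 K.
T₂ = [1360×0.92/(4×5.67×10⁻⁸×5.61²)]^(1/4) = 115.06 K.

ΔT ≈ 4.6 K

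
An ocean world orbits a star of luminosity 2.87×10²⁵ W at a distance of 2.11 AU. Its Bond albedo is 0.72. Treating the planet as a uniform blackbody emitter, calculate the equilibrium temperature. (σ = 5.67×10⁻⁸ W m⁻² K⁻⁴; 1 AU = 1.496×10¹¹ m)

T_eq ≈ 72.9 K

d = 2.11 AU = 3.16×10¹¹ m.
Flux: S = L/(4πd²) = 2.87×10²⁵/(4π×(3.16×10¹¹)²) = 22.9 W m⁻².
Energy balance: absorbed = emitted ⇒ πR²·S(1−A) = 4πR²·σT_eq⁴, so T_eq⁴ = S(1−A)/(4σ).
T_eq = [22.9 × 0.28 / (4 × 5.67×10⁻⁸)]^(1/4) = (2.83×10⁷)^(1/4) = 72.9 K.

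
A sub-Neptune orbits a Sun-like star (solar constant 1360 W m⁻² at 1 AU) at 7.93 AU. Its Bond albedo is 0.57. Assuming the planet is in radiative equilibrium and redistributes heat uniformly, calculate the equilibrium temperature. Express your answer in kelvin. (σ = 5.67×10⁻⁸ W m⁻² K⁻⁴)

Flux at 7.93 AU: S = 1360/7.93² = 21.6 W m⁻².
Energy balance: absorbed = emitted ⇒ πR²·S(1−A) = 4πR²·σT_eq⁴, so T_eq⁴ = S(1−A)/(4σ).
T_eq = [21.6 × 0.43 / (4 × 5.67×10⁻⁸)]^(1/4) = (4.10×10⁷)^(1/4) = 80.0 K.

T_eq ≈ 80.0 K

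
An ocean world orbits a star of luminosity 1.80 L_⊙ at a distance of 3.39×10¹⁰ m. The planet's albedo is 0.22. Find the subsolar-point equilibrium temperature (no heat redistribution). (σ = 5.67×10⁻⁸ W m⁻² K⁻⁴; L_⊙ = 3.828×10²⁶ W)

T_ss ≈ 900 K

L = 1.80 × 3.828×10²⁶ = 6.89×10²⁶ W.
Flux: S = L/(4πd²) = 6.89×10²⁶/(4π×(3.39×10¹⁰)²) = 4.77×10⁴ W m⁻².
At the subsolar point the surface absorbs S(1−A) and emits σT⁴ per unit area — no factor of 4, since only the local patch is in balance.
T = [4.77×10⁴ × 0.78 / 5.67×10⁻⁸]^(1/4) = (6.56×10¹¹)^(1/4) = 900 K.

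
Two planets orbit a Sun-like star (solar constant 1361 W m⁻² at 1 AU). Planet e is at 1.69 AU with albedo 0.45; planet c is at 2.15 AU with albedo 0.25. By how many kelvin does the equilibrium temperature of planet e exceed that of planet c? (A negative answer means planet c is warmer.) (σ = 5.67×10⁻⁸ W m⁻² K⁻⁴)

ΔT ≈ 7.7 K

T_eq = [S₀(1−A)/(4σd²)]^(1/4), so T ∝ (1−A)^(1/4) / √d.
T₁ = [1361×0.55/(4×5.67×10⁻⁸×1.69²)]^(1/4) = 184.37 K.
T₂ = [1361×0.75/(4×5.67×10⁻⁸×2.15²)]^(1/4) = 176.64 K.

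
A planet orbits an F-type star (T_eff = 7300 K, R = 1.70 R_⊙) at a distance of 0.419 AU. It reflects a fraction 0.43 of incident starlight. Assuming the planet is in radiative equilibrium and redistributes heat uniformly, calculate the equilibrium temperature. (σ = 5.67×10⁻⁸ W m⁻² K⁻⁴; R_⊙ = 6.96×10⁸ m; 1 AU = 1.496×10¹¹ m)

T_eq ≈ 616 K

R_⋆ = 1.70 × 6.96×10⁸ = 1.18×10⁹ m.
d = 0.419 AU = 6.27×10¹⁰ m.
L = 4πR_⋆²σT_⋆⁴ = 4π(1.18×10⁹)² × 5.67×10⁻⁸ × (7300)⁴ = 2.83×10²⁷ W.
S = L/(4πd²) = 5.74×10⁴ W m⁻².
Energy balance: absorbed = emitted ⇒ πR²·S(1−A) = 4πR²·σT_eq⁴, so T_eq⁴ = S(1−A)/(4σ).
T_eq = [5.74×10⁴ × 0.57 / (4 × 5.67×10⁻⁸)]^(1/4) = (1.44×10¹¹)^(1/4) = 616 K.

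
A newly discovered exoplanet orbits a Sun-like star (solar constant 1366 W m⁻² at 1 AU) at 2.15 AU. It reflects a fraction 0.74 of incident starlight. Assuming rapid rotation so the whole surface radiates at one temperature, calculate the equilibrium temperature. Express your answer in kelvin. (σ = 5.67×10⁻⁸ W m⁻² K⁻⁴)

Flux at 2.15 AU: S = 1366/2.15² = 296 W m⁻².
Energy balance: absorbed = emitted ⇒ πR²·S(1−A) = 4πR²·σT_eq⁴, so T_eq⁴ = S(1−A)/(4σ).
T_eq = [296 × 0.26 / (4 × 5.67×10⁻⁸)]^(1/4) = (3.39×10⁸)^(1/4) = 136 K.

T_eq ≈ 136 K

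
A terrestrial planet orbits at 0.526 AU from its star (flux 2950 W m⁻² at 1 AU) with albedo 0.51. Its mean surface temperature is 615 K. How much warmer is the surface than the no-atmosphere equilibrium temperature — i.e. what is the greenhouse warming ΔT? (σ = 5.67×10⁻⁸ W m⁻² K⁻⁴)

S = 2950/0.526² = 1.066×10⁴ W m⁻².
T_eq = [S(1−A)/(4σ)]^(1/4) = [1.066×10⁴×0.49/(4×5.67×10⁻⁸)]^(1/4) = 389.6 K.
ΔT = T_surf − T_eq = 615 − 389.6.

ΔT ≈ 225.4 K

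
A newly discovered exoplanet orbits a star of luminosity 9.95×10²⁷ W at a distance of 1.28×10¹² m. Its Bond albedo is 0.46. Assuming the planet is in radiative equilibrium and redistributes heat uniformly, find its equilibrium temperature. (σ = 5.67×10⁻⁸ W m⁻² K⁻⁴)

T_eq ≈ 184 K

Flux: S = L/(4πd²) = 9.95×10²⁷/(4π×(1.28×10¹²)²) = 483 W m⁻².
Energy balance: absorbed = emitted ⇒ πR²·S(1−A) = 4πR²·σT_eq⁴, so T_eq⁴ = S(1−A)/(4σ).
T_eq = [483 × 0.54 / (4 × 5.67×10⁻⁸)]^(1/4) = (1.15×10⁹)^(1/4) = 184 K.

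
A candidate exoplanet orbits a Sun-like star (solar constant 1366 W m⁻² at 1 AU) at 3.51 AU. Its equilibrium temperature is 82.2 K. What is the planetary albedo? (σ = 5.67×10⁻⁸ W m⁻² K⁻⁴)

A ≈ 0.91

Flux at 3.51 AU: S = 1366/3.51² = 111 W m⁻².
From T_eq⁴ = S(1−A)/(4σ): 1−A = 4σT_eq⁴/S.
1−A = 4 × 5.67×10⁻⁸ × (82.2)⁴ / 111 = 0.093.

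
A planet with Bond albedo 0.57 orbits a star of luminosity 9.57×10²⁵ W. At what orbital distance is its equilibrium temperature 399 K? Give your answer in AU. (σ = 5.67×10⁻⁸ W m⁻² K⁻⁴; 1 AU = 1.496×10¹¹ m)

d ≈ 0.160 AU

From T_eq⁴ = L(1−A)/(16πσd²): d = √[L(1−A)/(16πσT_eq⁴)].
d = √[9.57×10²⁵ × 0.43 / (16π × 5.67×10⁻⁸ × (399)⁴)] = 2.39×10¹⁰ m = 0.160 AU.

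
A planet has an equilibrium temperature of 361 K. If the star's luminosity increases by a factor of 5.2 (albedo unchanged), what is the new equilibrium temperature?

T_eq ∝ L^(1/4) · d^(−1/2).
T′ = 361 × 5.2^(1/4) = 545 K.

T_eq ≈ 545 K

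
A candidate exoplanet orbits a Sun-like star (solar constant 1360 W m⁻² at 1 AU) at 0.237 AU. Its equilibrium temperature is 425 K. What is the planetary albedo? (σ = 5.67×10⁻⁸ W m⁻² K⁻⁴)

A ≈ 0.69

Flux at 0.237 AU: S = 1360/0.237² = 2.42×10⁴ W m⁻².
From T_eq⁴ = S(1−A)/(4σ): 1−A = 4σT_eq⁴/S.
1−A = 4 × 5.67×10⁻⁸ × (425)⁴ / 2.42×10⁴ = 0.306.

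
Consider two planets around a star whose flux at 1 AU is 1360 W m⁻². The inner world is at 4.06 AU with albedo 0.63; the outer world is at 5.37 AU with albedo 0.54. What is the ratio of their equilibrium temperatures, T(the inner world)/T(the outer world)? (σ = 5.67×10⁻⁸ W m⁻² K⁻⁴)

T_eq = [S₀(1−A)/(4σd²)]^(1/4), so T ∝ (1−A)^(1/4) / √d.
T₁ = [1360×0.37/(4×5.67×10⁻⁸×4.06²)]^(1/4) = 107.71 K.
T₂ = [1360×0.46/(4×5.67×10⁻⁸×5.37²)]^(1/4) = 98.90 K.

T₁/T₂ ≈ 1.089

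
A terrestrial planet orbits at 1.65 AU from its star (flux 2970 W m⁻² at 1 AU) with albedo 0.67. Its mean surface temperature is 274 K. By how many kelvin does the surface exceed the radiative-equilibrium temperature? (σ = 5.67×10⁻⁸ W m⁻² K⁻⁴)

ΔT ≈ 74.4 K

S = 2970/1.65² = 1091 W m⁻².
T_eq = [S(1−A)/(4σ)]^(1/4) = [1091×0.33/(4×5.67×10⁻⁸)]^(1/4) = 199.6 K.
ΔT = T_surf − T_eq = 274 − 199.6.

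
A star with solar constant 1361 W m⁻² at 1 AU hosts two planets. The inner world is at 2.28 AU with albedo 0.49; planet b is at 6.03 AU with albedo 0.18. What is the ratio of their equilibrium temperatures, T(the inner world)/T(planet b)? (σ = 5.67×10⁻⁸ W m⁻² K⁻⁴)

T_eq = [S₀(1−A)/(4σd²)]^(1/4), so T ∝ (1−A)^(1/4) / √d.
T₁ = [1361×0.51/(4×5.67×10⁻⁸×2.28²)]^(1/4) = 155.77 K.
T₂ = [1361×0.82/(4×5.67×10⁻⁸×6.03²)]^(1/4) = 107.86 K.

T₁/T₂ ≈ 1.444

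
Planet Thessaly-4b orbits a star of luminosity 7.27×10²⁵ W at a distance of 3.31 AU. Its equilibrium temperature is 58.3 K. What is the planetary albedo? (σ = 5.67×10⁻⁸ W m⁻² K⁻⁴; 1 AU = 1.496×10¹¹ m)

d = 3.31 AU = 4.95×10¹¹ m.
Flux: S = L/(4πd²) = 7.27×10²⁵/(4π×(4.95×10¹¹)²) = 23.6 W m⁻².
From T_eq⁴ = S(1−A)/(4σ): 1−A = 4σT_eq⁴/S.
1−A = 4 × 5.67×10⁻⁸ × (58.3)⁴ / 23.6 = 0.111.

A ≈ 0.89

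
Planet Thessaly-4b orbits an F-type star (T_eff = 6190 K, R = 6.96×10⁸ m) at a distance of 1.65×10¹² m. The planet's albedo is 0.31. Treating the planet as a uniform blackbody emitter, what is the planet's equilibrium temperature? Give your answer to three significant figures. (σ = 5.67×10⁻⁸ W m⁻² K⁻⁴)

T_eq ≈ 81.9 K

L = 4πR_⋆²σT_⋆⁴ = 4π(6.96×10⁸)² × 5.67×10⁻⁸ × (6190)⁴ = 5.07×10²⁶ W.
S = L/(4πd²) = 14.8 W m⁻².
Energy balance: absorbed = emitted ⇒ πR²·S(1−A) = 4πR²·σT_eq⁴, so T_eq⁴ = S(1−A)/(4σ).
T_eq = [14.8 × 0.69 / (4 × 5.67×10⁻⁸)]^(1/4) = (4.51×10⁷)^(1/4) = 81.9 K.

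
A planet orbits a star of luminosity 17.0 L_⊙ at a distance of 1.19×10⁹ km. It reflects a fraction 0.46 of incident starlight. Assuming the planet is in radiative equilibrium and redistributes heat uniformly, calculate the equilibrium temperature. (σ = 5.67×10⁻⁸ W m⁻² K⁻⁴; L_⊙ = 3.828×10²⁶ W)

T_eq ≈ 172 K

d = 1.19×10⁹ km = 1.19×10¹² m.
L = 17.0 × 3.828×10²⁶ = 6.51×10²⁷ W.
Flux: S = L/(4πd²) = 6.51×10²⁷/(4π×(1.19×10¹²)²) = 366 W m⁻².
Energy balance: absorbed = emitted ⇒ πR²·S(1−A) = 4πR²·σT_eq⁴, so T_eq⁴ = S(1−A)/(4σ).
T_eq = [366 × 0.54 / (4 × 5.67×10⁻⁸)]^(1/4) = (8.71×10⁸)^(1/4) = 172 K.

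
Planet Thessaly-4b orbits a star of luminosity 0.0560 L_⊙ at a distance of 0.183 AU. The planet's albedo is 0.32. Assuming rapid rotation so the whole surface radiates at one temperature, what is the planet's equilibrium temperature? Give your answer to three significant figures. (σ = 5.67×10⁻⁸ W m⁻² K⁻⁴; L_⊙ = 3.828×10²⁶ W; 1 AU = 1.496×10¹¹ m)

T_eq ≈ 287 K

d = 0.183 AU = 2.74×10¹⁰ m.
L = 0.0560 × 3.828×10²⁶ = 2.14×10²⁵ W.
Flux: S = L/(4πd²) = 2.14×10²⁵/(4π×(2.74×10¹⁰)²) = 2280 W m⁻².
Energy balance: absorbed = emitted ⇒ πR²·S(1−A) = 4πR²·σT_eq⁴, so T_eq⁴ = S(1−A)/(4σ).
T_eq = [2280 × 0.68 / (4 × 5.67×10⁻⁸)]^(1/4) = (6.82×10⁹)^(1/4) = 287 K.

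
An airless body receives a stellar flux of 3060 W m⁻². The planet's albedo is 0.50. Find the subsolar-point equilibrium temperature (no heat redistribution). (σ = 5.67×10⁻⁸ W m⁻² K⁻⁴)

At the subsolar point the surface absorbs S(1−A) and emits σT⁴ per unit area — no factor of 4, since only the local patch is in balance.
T = [3060 × 0.50 / 5.67×10⁻⁸]^(1/4) = (2.70×10¹⁰)^(1/4) = 405 K.

T_ss ≈ 405 K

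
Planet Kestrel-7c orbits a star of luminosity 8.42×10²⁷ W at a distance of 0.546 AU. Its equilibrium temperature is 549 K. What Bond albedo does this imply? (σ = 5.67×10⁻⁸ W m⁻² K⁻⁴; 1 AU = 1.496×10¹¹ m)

d = 0.546 AU = 8.17×10¹⁰ m.
Flux: S = L/(4πd²) = 8.42×10²⁷/(4π×(8.17×10¹⁰)²) = 1.00×10⁵ W m⁻².
From T_eq⁴ = S(1−A)/(4σ): 1−A = 4σT_eq⁴/S.
1−A = 4 × 5.67×10⁻⁸ × (549)⁴ / 1.00×10⁵ = 0.205.

A ≈ 0.79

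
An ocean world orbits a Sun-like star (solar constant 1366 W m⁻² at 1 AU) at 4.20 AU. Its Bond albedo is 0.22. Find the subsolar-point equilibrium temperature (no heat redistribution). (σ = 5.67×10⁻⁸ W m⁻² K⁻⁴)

T_ss ≈ 181 K

Flux at 4.20 AU: S = 1366/4.20² = 77.4 W m⁻².
At the subsolar point the surface absorbs S(1−A) and emits σT⁴ per unit area — no factor of 4, since only the local patch is in balance.
T = [77.4 × 0.78 / 5.67×10⁻⁸]^(1/4) = (1.07×10⁹)^(1/4) = 181 K.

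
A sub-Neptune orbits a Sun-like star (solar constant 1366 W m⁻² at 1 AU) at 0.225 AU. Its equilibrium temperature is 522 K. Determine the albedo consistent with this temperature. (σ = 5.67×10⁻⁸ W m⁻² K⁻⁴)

A ≈ 0.38

Flux at 0.225 AU: S = 1366/0.225² = 2.70×10⁴ W m⁻².
From T_eq⁴ = S(1−A)/(4σ): 1−A = 4σT_eq⁴/S.
1−A = 4 × 5.67×10⁻⁸ × (522)⁴ / 2.70×10⁴ = 0.624.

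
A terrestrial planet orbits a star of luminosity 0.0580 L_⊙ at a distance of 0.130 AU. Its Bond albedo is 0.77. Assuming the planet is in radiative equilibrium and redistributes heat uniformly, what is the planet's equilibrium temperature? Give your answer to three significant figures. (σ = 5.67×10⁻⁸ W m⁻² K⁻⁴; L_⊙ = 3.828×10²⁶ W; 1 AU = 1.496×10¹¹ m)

T_eq ≈ 262 K

d = 0.130 AU = 1.94×10¹⁰ m.
L = 0.0580 × 3.828×10²⁶ = 2.22×10²⁵ W.
Flux: S = L/(4πd²) = 2.22×10²⁵/(4π×(1.94×10¹⁰)²) = 4670 W m⁻².
Energy balance: absorbed = emitted ⇒ πR²·S(1−A) = 4πR²·σT_eq⁴, so T_eq⁴ = S(1−A)/(4σ).
T_eq = [4670 × 0.23 / (4 × 5.67×10⁻⁸)]^(1/4) = (4.74×10⁹)^(1/4) = 262 K.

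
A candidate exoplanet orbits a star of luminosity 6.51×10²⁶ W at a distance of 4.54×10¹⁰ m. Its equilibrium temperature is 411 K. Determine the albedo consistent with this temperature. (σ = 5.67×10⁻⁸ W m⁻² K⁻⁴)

Flux: S = L/(4πd²) = 6.51×10²⁶/(4π×(4.54×10¹⁰)²) = 2.51×10⁴ W m⁻².
From T_eq⁴ = S(1−A)/(4σ): 1−A = 4σT_eq⁴/S.
1−A = 4 × 5.67×10⁻⁸ × (411)⁴ / 2.51×10⁴ = 0.257.

A ≈ 0.74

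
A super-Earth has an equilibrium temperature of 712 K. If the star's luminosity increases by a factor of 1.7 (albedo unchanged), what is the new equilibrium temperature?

T_eq ≈ 813 K

T_eq ∝ L^(1/4) · d^(−1/2).
T′ = 712 × 1.7^(1/4) = 813 K.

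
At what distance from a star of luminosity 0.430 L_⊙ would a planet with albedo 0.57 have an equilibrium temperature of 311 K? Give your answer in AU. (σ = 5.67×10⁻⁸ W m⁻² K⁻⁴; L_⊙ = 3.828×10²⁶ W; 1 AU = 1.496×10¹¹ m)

L = 0.430 × 3.828×10²⁶ = 1.65×10²⁶ W.
From T_eq⁴ = L(1−A)/(16πσd²): d = √[L(1−A)/(16πσT_eq⁴)].
d = √[1.65×10²⁶ × 0.43 / (16π × 5.67×10⁻⁸ × (311)⁴)] = 5.15×10¹⁰ m = 0.344 AU.

d ≈ 0.344 AU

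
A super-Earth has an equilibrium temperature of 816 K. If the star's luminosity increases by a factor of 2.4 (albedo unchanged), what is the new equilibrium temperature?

T_eq ≈ 1020 K

T_eq ∝ L^(1/4) · d^(−1/2).
T′ = 816 × 2.4^(1/4) = 1020 K.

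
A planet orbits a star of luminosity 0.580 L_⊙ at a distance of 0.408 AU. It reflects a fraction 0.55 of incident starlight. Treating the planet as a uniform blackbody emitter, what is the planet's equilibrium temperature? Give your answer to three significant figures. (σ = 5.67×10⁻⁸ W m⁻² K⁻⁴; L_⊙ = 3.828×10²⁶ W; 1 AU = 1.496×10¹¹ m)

T_eq ≈ 311 K

d = 0.408 AU = 6.10×10¹⁰ m.
L = 0.580 × 3.828×10²⁶ = 2.22×10²⁶ W.
Flux: S = L/(4πd²) = 2.22×10²⁶/(4π×(6.10×10¹⁰)²) = 4740 W m⁻².
Energy balance: absorbed = emitted ⇒ πR²·S(1−A) = 4πR²·σT_eq⁴, so T_eq⁴ = S(1−A)/(4σ).
T_eq = [4740 × 0.45 / (4 × 5.67×10⁻⁸)]^(1/4) = (9.41×10⁹)^(1/4) = 311 K.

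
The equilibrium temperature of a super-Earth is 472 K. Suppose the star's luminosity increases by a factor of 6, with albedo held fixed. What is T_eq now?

T_eq ∝ L^(1/4) · d^(−1/2).
T′ = 472 × 6^(1/4) = 739 K.

T_eq ≈ 739 K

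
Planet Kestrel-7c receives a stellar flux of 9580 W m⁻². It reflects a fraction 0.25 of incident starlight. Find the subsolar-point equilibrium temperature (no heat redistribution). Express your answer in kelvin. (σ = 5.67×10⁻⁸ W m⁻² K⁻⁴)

At the subsolar point the surface absorbs S(1−A) and emits σT⁴ per unit area — no factor of 4, since only the local patch is in balance.
T = [9580 × 0.75 / 5.67×10⁻⁸]^(1/4) = (1.27×10¹¹)^(1/4) = 597 K.

T_ss ≈ 597 K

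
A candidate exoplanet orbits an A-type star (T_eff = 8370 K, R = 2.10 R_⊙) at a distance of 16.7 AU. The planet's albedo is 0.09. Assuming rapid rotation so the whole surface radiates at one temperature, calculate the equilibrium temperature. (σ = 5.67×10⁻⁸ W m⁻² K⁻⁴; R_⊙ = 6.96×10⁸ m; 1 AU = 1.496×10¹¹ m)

T_eq ≈ 140 K

R_⋆ = 2.10 × 6.96×10⁸ = 1.46×10⁹ m.
d = 16.7 AU = 2.50×10¹² m.
L = 4πR_⋆²σT_⋆⁴ = 4π(1.46×10⁹)² × 5.67×10⁻⁸ × (8370)⁴ = 7.47×10²⁷ W.
S = L/(4πd²) = 95.2 W m⁻².
Energy balance: absorbed = emitted ⇒ πR²·S(1−A) = 4πR²·σT_eq⁴, so T_eq⁴ = S(1−A)/(4σ).
T_eq = [95.2 × 0.91 / (4 × 5.67×10⁻⁸)]^(1/4) = (3.82×10⁸)^(1/4) = 140 K.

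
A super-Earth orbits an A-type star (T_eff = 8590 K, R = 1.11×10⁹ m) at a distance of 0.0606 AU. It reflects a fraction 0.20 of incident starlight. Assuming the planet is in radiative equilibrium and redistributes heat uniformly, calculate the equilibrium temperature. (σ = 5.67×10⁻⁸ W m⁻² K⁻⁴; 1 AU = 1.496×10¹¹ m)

d = 0.0606 AU = 9.07×10⁹ m.
L = 4πR_⋆²σT_⋆⁴ = 4π(1.11×10⁹)² × 5.67×10⁻⁸ × (8590)⁴ = 4.78×10²⁷ W.
S = L/(4πd²) = 4.63×10⁶ W m⁻².
Energy balance: absorbed = emitted ⇒ πR²·S(1−A) = 4πR²·σT_eq⁴, so T_eq⁴ = S(1−A)/(4σ).
T_eq = [4.63×10⁶ × 0.80 / (4 × 5.67×10⁻⁸)]^(1/4) = (1.63×10¹³)^(1/4) = 2010 K.

T_eq ≈ 2010 K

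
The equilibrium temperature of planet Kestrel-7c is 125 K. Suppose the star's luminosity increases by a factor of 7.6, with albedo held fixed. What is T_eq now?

T_eq ∝ L^(1/4) · d^(−1/2).
T′ = 125 × 7.6^(1/4) = 208 K.

T_eq ≈ 208 K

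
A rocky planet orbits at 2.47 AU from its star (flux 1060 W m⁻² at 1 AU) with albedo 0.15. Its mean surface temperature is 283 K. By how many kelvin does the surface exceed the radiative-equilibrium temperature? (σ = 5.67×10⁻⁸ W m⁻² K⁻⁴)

ΔT ≈ 123.3 K

S = 1060/2.47² = 173.7 W m⁻².
T_eq = [S(1−A)/(4σ)]^(1/4) = [173.7×0.85/(4×5.67×10⁻⁸)]^(1/4) = 159.7 K.
ΔT = T_surf − T_eq = 283 − 159.7.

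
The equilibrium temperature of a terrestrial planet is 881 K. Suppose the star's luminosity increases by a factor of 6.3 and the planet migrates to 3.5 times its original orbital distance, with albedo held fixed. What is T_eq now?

T_eq ∝ L^(1/4) · d^(−1/2).
T′ = 881 × 6.3^(1/4) / 3.5^(1/2) = 746 K.

T_eq ≈ 746 K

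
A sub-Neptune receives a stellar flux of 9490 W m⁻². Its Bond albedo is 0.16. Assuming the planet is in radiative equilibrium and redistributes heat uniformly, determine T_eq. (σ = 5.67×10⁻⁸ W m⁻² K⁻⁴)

T_eq ≈ 433 K

Energy balance: absorbed = emitted ⇒ πR²·S(1−A) = 4πR²·σT_eq⁴, so T_eq⁴ = S(1−A)/(4σ).
T_eq = [9490 × 0.84 / (4 × 5.67×10⁻⁸)]^(1/4) = (3.51×10¹⁰)^(1/4) = 433 K.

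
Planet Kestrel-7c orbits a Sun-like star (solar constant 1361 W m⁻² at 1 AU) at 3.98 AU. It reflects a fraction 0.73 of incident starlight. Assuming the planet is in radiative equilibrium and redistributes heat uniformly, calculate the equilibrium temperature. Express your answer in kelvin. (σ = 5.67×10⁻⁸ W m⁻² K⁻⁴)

T_eq ≈ 101 K

Flux at 3.98 AU: S = 1361/3.98² = 85.9 W m⁻².
Energy balance: absorbed = emitted ⇒ πR²·S(1−A) = 4πR²·σT_eq⁴, so T_eq⁴ = S(1−A)/(4σ).
T_eq = [85.9 × 0.27 / (4 × 5.67×10⁻⁸)]^(1/4) = (1.02×10⁸)^(1/4) = 101 K.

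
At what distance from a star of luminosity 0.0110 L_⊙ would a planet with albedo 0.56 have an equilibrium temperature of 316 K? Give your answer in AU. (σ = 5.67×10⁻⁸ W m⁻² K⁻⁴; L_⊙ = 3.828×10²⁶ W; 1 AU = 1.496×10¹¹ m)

L = 0.0110 × 3.828×10²⁶ = 4.21×10²⁴ W.
From T_eq⁴ = L(1−A)/(16πσd²): d = √[L(1−A)/(16πσT_eq⁴)].
d = √[4.21×10²⁴ × 0.44 / (16π × 5.67×10⁻⁸ × (316)⁴)] = 8.07×10⁹ m = 0.0540 AU.

d ≈ 0.0540 AU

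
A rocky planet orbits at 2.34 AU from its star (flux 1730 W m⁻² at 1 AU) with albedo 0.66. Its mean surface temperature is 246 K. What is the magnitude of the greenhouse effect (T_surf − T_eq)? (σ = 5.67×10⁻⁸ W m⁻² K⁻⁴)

ΔT ≈ 98.5 K

S = 1730/2.34² = 315.9 W m⁻².
T_eq = [S(1−A)/(4σ)]^(1/4) = [315.9×0.34/(4×5.67×10⁻⁸)]^(1/4) = 147.5 K.
ΔT = T_surf − T_eq = 246 − 147.5.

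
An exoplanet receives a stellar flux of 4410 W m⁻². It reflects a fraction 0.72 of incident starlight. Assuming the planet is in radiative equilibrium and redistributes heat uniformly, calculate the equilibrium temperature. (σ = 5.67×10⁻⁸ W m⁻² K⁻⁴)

Energy balance: absorbed = emitted ⇒ πR²·S(1−A) = 4πR²·σT_eq⁴, so T_eq⁴ = S(1−A)/(4σ).
T_eq = [4410 × 0.28 / (4 × 5.67×10⁻⁸)]^(1/4) = (5.44×10⁹)^(1/4) = 272 K.

T_eq ≈ 272 K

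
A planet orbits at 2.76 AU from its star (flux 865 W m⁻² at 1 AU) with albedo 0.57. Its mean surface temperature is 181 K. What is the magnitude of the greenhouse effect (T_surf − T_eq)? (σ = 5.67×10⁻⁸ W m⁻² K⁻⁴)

S = 865/2.76² = 113.6 W m⁻².
T_eq = [S(1−A)/(4σ)]^(1/4) = [113.6×0.43/(4×5.67×10⁻⁸)]^(1/4) = 121.1 K.
ΔT = T_surf − T_eq = 181 − 121.1.

ΔT ≈ 59.9 K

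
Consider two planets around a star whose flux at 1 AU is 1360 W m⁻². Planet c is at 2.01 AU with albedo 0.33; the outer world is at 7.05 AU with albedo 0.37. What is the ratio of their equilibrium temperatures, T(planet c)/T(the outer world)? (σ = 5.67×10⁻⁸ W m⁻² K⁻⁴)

T_eq = [S₀(1−A)/(4σd²)]^(1/4), so T ∝ (1−A)^(1/4) / √d.
T₁ = [1360×0.67/(4×5.67×10⁻⁸×2.01²)]^(1/4) = 177.58 K.
T₂ = [1360×0.63/(4×5.67×10⁻⁸×7.05²)]^(1/4) = 93.37 K.

T₁/T₂ ≈ 1.902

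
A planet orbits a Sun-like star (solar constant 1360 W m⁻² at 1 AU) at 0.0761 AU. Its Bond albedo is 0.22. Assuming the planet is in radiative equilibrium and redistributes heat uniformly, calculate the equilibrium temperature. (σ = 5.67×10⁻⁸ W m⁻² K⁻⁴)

Flux at 0.0761 AU: S = 1360/0.0761² = 2.35×10⁵ W m⁻².
Energy balance: absorbed = emitted ⇒ πR²·S(1−A) = 4πR²·σT_eq⁴, so T_eq⁴ = S(1−A)/(4σ).
T_eq = [2.35×10⁵ × 0.78 / (4 × 5.67×10⁻⁸)]^(1/4) = (8.08×10¹¹)^(1/4) = 948 K.

T_eq ≈ 948 K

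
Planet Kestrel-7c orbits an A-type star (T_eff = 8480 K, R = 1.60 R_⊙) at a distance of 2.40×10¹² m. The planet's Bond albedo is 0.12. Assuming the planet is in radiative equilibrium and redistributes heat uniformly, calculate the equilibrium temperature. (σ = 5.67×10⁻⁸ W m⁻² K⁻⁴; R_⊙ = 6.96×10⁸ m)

T_eq ≈ 125 K

R_⋆ = 1.60 × 6.96×10⁸ = 1.11×10⁹ m.
L = 4πR_⋆²σT_⋆⁴ = 4π(1.11×10⁹)² × 5.67×10⁻⁸ × (8480)⁴ = 4.57×10²⁷ W.
S = L/(4πd²) = 63.1 W m⁻².
Energy balance: absorbed = emitted ⇒ πR²·S(1−A) = 4πR²·σT_eq⁴, so T_eq⁴ = S(1−A)/(4σ).
T_eq = [63.1 × 0.88 / (4 × 5.67×10⁻⁸)]^(1/4) = (2.45×10⁸)^(1/4) = 125 K.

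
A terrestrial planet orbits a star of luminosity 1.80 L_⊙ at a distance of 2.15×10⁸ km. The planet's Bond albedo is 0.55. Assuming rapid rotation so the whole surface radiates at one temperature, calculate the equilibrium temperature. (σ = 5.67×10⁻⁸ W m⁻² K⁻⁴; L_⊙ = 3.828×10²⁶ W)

T_eq ≈ 220 K

d = 2.15×10⁸ km = 2.15×10¹¹ m.
L = 1.80 × 3.828×10²⁶ = 6.89×10²⁶ W.
Flux: S = L/(4πd²) = 6.89×10²⁶/(4π×(2.15×10¹¹)²) = 1190 W m⁻².
Energy balance: absorbed = emitted ⇒ πR²·S(1−A) = 4πR²·σT_eq⁴, so T_eq⁴ = S(1−A)/(4σ).
T_eq = [1190 × 0.45 / (4 × 5.67×10⁻⁸)]^(1/4) = (2.35×10⁹)^(1/4) = 220 K.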